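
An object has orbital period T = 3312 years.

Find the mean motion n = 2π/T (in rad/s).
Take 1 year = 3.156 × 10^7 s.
T = 3312 years = 1.04527 × 10^11 s
n = 2π / (1.04527 × 10^11 s) = 6.01108 × 10^-11 rad/s ≈ 6.011 × 10^-11 rad/s

Final answer: n = 6.011 × 10^-11 rad/s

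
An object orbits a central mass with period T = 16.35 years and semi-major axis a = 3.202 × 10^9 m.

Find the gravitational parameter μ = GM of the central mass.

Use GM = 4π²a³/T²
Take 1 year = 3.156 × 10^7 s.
T = 16.35 years = 5.16006 × 10^8 s
a = 3.202 × 10^9 m
a³ = 3.28295 × 10^28 m³
T² = 2.66262 × 10^17 s²
GM = 4π² × (3.28295 × 10^28) / (2.66262 × 10^17) = 4.86759 × 10^12 m³/s²
GM ≈ 4.868 × 10^12 m³/s²

Final answer: GM = 4.868 × 10^12 m³/s²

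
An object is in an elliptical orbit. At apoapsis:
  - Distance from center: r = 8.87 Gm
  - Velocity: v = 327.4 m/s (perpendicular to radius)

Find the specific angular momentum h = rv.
r = 8.87 Gm = 8.87 × 10^9 m
v = 327.4 m/s
h = rv = 8.87 × 10^9 × 327.4 = 2.90404 × 10^12 m²/s ≈ 2.904 × 10^12 m²/s

Final answer: h = 2.904 × 10^12 m²/s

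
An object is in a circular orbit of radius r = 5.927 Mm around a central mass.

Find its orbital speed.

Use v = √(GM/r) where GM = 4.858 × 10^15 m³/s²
r = 5.927 Mm = 5.927 × 10^6 m
GM = 4.858 × 10^15 m³/s²
GM/r = (4.858 × 10^15) / (5.927 × 10^6) = 8.19639 × 10^8 m²/s²
v = √(GM/r) = 28629.3 m/s ≈ 28.63 km/s

Final answer: 28.63 km/s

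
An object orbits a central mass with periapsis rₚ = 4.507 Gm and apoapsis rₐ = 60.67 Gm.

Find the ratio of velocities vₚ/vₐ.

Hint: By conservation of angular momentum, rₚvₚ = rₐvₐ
rₚ = 4.507 Gm = 4.507 × 10^9 m
rₐ = 60.67 Gm = 6.067 × 10^10 m
rₚvₚ = rₐvₐ  ⇒  vₚ/vₐ = rₐ/rₚ
vₚ/vₐ = (6.067 × 10^10) / (4.507 × 10^9) = 13.4613

Final answer: vₚ/vₐ = 13.46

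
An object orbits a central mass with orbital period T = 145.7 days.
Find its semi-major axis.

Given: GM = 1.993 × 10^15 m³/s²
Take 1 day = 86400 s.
T = 145.7 days = 1.25885 × 10^7 s
GM = 1.993 × 10^15 m³/s²
Kepler's third law: a³ = GM T² / (4π²)
T² = 1.5847 × 10^14 s²
a³ = (1.993 × 10^15) × (1.5847 × 10^14) / (4π²) = 8.00008 × 10^27 m³
a = (a³)^(1/3) = 2.00001 × 10^9 m ≈ 2 Gm

Final answer: 2 Gm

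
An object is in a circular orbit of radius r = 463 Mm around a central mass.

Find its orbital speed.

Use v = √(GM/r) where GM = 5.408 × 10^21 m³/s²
r = 463 Mm = 4.63 × 10^8 m
GM = 5.408 × 10^21 m³/s²
GM/r = (5.408 × 10^21) / (4.63 × 10^8) = 1.16803 × 10^13 m²/s²
v = √(GM/r) = 3.41765 × 10^6 m/s ≈ 3418 km/s

Final answer: 3418 km/s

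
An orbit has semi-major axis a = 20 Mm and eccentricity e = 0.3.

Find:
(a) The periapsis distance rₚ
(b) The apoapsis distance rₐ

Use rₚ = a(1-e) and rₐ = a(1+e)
a = 20 Mm = 2 × 10^7 m
e = 0.3:  1 − e = 0.7,  1 + e = 1.3
(a) rₚ = a(1 − e) = 2 × 10^7 m × 0.7 = 1.4 × 10^7 m ≈ 14 Mm
(b) rₐ = a(1 + e) = 2 × 10^7 m × 1.3 = 2.6 × 10^7 m ≈ 26 Mm

Final answer:
(a) rₚ = 14 Mm
(b) rₐ = 26 Mm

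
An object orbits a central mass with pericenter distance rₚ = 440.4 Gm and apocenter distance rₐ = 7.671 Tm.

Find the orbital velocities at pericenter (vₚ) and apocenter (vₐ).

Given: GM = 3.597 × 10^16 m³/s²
rₚ = 440.4 Gm = 4.404 × 10^11 m
rₐ = 7.671 Tm = 7.671 × 10^12 m
GM = 3.597 × 10^16 m³/s²
a = (rₚ + rₐ)/2 = 4.0557 × 10^12 m
Vis-viva: v² = GM (2/r − 1/a)
vₚ² = 3.597 × 10^16 × (4.54133 × 10^-12 − 2.46567 × 10^-13) = 154482 m²/s²
vₚ = 393.043 m/s ≈ 393 m/s
vₐ² = 3.597 × 10^16 × (2.60722 × 10^-13 − 2.46567 × 10^-13) = 509.178 m²/s²
vₐ = 22.565 m/s ≈ 22.56 m/s

Final answer: vₚ = 393 m/s, vₐ = 22.56 m/s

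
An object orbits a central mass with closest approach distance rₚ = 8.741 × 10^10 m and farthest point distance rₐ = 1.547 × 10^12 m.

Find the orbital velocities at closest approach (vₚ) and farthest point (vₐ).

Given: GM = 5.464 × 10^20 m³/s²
rₚ = 8.741 × 10^10 m
rₐ = 1.547 × 10^12 m
GM = 5.464 × 10^20 m³/s²
a = (rₚ + rₐ)/2 = 8.17205 × 10^11 m
Vis-viva: v² = GM (2/r − 1/a)
vₚ² = 5.464 × 10^20 × (2.28807 × 10^-11 − 1.22368 × 10^-12) = 1.18334 × 10^10 m²/s²
vₚ = 108781 m/s ≈ 108.8 km/s
vₐ² = 5.464 × 10^20 × (1.29282 × 10^-12 − 1.22368 × 10^-12) = 3.7779 × 10^7 m²/s²
vₐ = 6146.46 m/s ≈ 6.146 km/s

Final answer: vₚ = 108.8 km/s, vₐ = 6.146 km/s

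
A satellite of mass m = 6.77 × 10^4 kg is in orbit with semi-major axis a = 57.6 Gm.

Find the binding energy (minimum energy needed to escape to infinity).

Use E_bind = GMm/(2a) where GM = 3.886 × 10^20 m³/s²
a = 57.6 Gm = 5.76 × 10^10 m
GM = 3.886 × 10^20 m³/s²
m = 6.77 × 10^4 kg
GMm = 3.886 × 10^20 × 67700 = 2.63082 × 10^25 m³·kg/s²
2a = 1.152 × 10^11 m
E_bind = GMm/(2a) = 2.2837 × 10^14 J ≈ 228.4 TJ

Final answer: 228.4 TJ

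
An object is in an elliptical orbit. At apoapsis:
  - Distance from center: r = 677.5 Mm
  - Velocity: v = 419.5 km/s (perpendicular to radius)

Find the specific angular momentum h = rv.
r = 677.5 Mm = 6.775 × 10^8 m
v = 419.5 km/s = 419500 m/s
h = rv = 6.775 × 10^8 × 419500 = 2.84211 × 10^14 m²/s ≈ 2.842 × 10^14 m²/s

Final answer: h = 2.842 × 10^14 m²/s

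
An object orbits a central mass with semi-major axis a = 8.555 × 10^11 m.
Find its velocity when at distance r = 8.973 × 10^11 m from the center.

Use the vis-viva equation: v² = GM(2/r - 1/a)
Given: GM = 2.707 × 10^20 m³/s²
a = 8.555 × 10^11 m
r = 8.973 × 10^11 m
GM = 2.707 × 10^20 m³/s²
2/r − 1/a = 2.22891 × 10^-12 − 1.16891 × 10^-12 = 1.06 × 10^-12 m⁻¹
v² = GM (2/r − 1/a) = 2.86943 × 10^8 m²/s²
v = 16939.4 m/s ≈ 16.94 km/s

Final answer: 16.94 km/s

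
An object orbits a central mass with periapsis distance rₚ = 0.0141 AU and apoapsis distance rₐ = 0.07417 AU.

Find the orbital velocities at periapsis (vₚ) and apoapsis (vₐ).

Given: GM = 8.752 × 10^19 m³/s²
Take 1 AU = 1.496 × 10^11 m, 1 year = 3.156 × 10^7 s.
rₚ = 0.0141 AU = 2.10936 × 10^9 m
rₐ = 0.07417 AU = 1.10958 × 10^10 m
GM = 8.752 × 10^19 m³/s²
a = (rₚ + rₐ)/2 = 6.6026 × 10^9 m
Vis-viva: v² = GM (2/r − 1/a)
vₚ² = 8.752 × 10^19 × (9.48155 × 10^-10 − 1.51456 × 10^-10) = 6.97271 × 10^10 m²/s²
vₚ = 264059 m/s ≈ 55.71 AU/year
vₐ² = 8.752 × 10^19 × (1.80248 × 10^-10 − 1.51456 × 10^-10) = 2.5199 × 10^9 m²/s²
vₐ = 50198.6 m/s ≈ 10.59 AU/year

Final answer: vₚ = 55.71 AU/year, vₐ = 10.59 AU/year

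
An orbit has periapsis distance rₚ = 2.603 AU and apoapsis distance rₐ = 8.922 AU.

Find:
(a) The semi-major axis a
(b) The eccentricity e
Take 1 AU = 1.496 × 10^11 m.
rₚ = 2.603 AU = 3.89409 × 10^11 m
rₐ = 8.922 AU = 1.33473 × 10^12 m
(a) a = (rₚ + rₐ)/2 = 8.6207 × 10^11 m ≈ 5.763 AU
(b) e = (rₐ − rₚ)/(rₐ + rₚ) = (9.45322 × 10^11) / (1.72414 × 10^12) = 0.548286

Final answer:
(a) a = 5.763 AU
(b) e = 0.5483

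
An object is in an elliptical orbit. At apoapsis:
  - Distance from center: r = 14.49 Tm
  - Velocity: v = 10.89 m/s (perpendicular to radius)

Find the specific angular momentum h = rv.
r = 14.49 Tm = 1.449 × 10^13 m
v = 10.89 m/s
h = rv = 1.449 × 10^13 × 10.89 = 1.57796 × 10^14 m²/s ≈ 1.578 × 10^14 m²/s

Final answer: h = 1.578 × 10^14 m²/s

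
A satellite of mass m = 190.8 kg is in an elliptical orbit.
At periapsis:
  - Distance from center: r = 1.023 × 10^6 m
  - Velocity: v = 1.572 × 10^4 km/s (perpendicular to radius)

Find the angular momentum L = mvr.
r = 1.023 × 10^6 m
v = 1.572 × 10^4 km/s = 1.572 × 10^7 m/s
vr = 1.572 × 10^7 × 1.023 × 10^6 = 1.60816 × 10^13 m²/s
L = m × vr = 190.8 × 1.60816 × 10^13 = 3.06836 × 10^15 kg·m²/s ≈ 3.068 × 10^15 kg·m²/s

Final answer: L = 3.068 × 10^15 kg·m²/s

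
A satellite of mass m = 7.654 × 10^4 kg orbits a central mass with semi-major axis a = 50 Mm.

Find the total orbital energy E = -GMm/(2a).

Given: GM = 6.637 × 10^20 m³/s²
a = 50 Mm = 5 × 10^7 m
GM = 6.637 × 10^20 m³/s²
2a = 1 × 10^8 m
GMm = 6.637 × 10^20 × 76540 = 5.07996 × 10^25 m³·kg/s²
E = −GMm/(2a) = -5.07996 × 10^17 J ≈ -508 PJ

Final answer: -508 PJ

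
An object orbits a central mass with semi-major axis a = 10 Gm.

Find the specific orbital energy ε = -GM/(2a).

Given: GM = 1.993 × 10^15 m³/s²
a = 10 Gm = 1 × 10^10 m
GM = 1.993 × 10^15 m³/s²
2a = 2 × 10^10 m
ε = −GM/(2a) = -99650 J/kg ≈ -99.65 kJ/kg

Final answer: -99.65 kJ/kg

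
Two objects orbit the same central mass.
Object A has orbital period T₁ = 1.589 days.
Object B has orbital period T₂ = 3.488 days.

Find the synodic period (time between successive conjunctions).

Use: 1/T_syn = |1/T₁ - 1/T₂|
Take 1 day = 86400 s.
T₁ = 1.589 days = 137290 s
T₂ = 3.488 days = 301363 s
1/T₁ = 7.28387 × 10^-6 s⁻¹
1/T₂ = 3.31826 × 10^-6 s⁻¹
|1/T₁ − 1/T₂| = 3.96562 × 10^-6 s⁻¹
T_syn = 1 / |1/T₁ − 1/T₂| = 252168 s ≈ 2.919 days

Final answer: T_syn = 2.919 days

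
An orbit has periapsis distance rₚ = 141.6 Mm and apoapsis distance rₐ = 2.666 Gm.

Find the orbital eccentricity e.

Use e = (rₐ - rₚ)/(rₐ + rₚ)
rₚ = 141.6 Mm = 1.416 × 10^8 m
rₐ = 2.666 Gm = 2.666 × 10^9 m
rₐ − rₚ = 2.5244 × 10^9 m
rₐ + rₚ = 2.8076 × 10^9 m
e = (rₐ − rₚ)/(rₐ + rₚ) = 0.899131

Final answer: e = 0.8991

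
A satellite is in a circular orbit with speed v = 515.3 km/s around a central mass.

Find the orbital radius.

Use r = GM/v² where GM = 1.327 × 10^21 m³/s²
v = 515.3 km/s = 515300 m/s
GM = 1.327 × 10^21 m³/s²
v² = 2.65534 × 10^11 m²/s²
r = GM/v² = (1.327 × 10^21) / (2.65534 × 10^11) = 4.99748 × 10^9 m ≈ 4.997 Gm

Final answer: 4.997 Gm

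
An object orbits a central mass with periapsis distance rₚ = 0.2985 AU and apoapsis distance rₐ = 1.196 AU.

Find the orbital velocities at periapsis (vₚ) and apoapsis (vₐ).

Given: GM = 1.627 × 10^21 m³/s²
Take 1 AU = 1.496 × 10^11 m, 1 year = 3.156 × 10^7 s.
rₚ = 0.2985 AU = 4.46556 × 10^10 m
rₐ = 1.196 AU = 1.78922 × 10^11 m
GM = 1.627 × 10^21 m³/s²
a = (rₚ + rₐ)/2 = 1.11789 × 10^11 m
Vis-viva: v² = GM (2/r − 1/a)
vₚ² = 1.627 × 10^21 × (4.47872 × 10^-11 − 8.94546 × 10^-12) = 5.83145 × 10^10 m²/s²
vₚ = 241484 m/s ≈ 50.94 AU/year
vₐ² = 1.627 × 10^21 × (1.11781 × 10^-11 − 8.94546 × 10^-12) = 3.63248 × 10^9 m²/s²
vₐ = 60270.1 m/s ≈ 12.71 AU/year

Final answer: vₚ = 50.94 AU/year, vₐ = 12.71 AU/year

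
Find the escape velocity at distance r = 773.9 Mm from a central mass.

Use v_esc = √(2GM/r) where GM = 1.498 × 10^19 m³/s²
r = 773.9 Mm = 7.739 × 10^8 m
GM = 1.498 × 10^19 m³/s²
2GM/r = 2 × (1.498 × 10^19) / (7.739 × 10^8) = 3.8713 × 10^10 m²/s²
v_esc = √(2GM/r) = 196756 m/s ≈ 196.8 km/s

Final answer: 196.8 km/s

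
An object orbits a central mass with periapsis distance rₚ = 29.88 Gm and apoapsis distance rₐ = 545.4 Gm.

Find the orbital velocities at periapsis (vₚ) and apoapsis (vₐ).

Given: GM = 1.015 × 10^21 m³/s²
rₚ = 29.88 Gm = 2.988 × 10^10 m
rₐ = 545.4 Gm = 5.454 × 10^11 m
GM = 1.015 × 10^21 m³/s²
a = (rₚ + rₐ)/2 = 2.8764 × 10^11 m
Vis-viva: v² = GM (2/r − 1/a)
vₚ² = 1.015 × 10^21 × (6.69344 × 10^-11 − 3.47657 × 10^-12) = 6.44097 × 10^10 m²/s²
vₚ = 253791 m/s ≈ 253.8 km/s
vₐ² = 1.015 × 10^21 × (3.66703 × 10^-12 − 3.47657 × 10^-12) = 1.93322 × 10^8 m²/s²
vₐ = 13904 m/s ≈ 13.9 km/s

Final answer: vₚ = 253.8 km/s, vₐ = 13.9 km/s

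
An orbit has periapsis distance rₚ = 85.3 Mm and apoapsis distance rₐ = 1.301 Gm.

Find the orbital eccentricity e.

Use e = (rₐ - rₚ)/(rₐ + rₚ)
rₚ = 85.3 Mm = 8.53 × 10^7 m
rₐ = 1.301 Gm = 1.301 × 10^9 m
rₐ − rₚ = 1.2157 × 10^9 m
rₐ + rₚ = 1.3863 × 10^9 m
e = (rₐ − rₚ)/(rₐ + rₚ) = 0.876939

Final answer: e = 0.8769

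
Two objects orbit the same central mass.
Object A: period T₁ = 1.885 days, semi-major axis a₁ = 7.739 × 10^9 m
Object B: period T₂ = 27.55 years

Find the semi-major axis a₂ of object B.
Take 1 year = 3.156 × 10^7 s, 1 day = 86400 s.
T₁ = 1.885 days = 162864 s
T₂ = 27.55 years = 8.69478 × 10^8 s
a₁ = 7.739 × 10^9 m
Kepler's third law: (T₂/T₁)² = (a₂/a₁)³  ⇒  a₂ = a₁ (T₂/T₁)^(2/3)
T₂/T₁ = 5338.68
(T₂/T₁)^(2/3) = 305.461
a₂ = 7.739 × 10^9 m × 305.461 = 2.36396 × 10^12 m ≈ 2.364 × 10^12 m

Final answer: a₂ = 2.364 × 10^12 m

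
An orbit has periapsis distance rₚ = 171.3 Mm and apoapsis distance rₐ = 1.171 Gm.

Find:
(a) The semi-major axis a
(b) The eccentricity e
rₚ = 171.3 Mm = 1.713 × 10^8 m
rₐ = 1.171 Gm = 1.171 × 10^9 m
(a) a = (rₚ + rₐ)/2 = 6.7115 × 10^8 m ≈ 671.1 Mm
(b) e = (rₐ − rₚ)/(rₐ + rₚ) = (9.997 × 10^8) / (1.3423 × 10^9) = 0.744766

Final answer:
(a) a = 671.1 Mm
(b) e = 0.7448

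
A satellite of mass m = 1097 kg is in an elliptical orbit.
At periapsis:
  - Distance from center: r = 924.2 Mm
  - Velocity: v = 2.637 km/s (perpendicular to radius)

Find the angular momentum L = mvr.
r = 924.2 Mm = 9.242 × 10^8 m
v = 2.637 km/s = 2637 m/s
vr = 2637 × 9.242 × 10^8 = 2.43712 × 10^12 m²/s
L = m × vr = 1097 × 2.43712 × 10^12 = 2.67352 × 10^15 kg·m²/s ≈ 2.674 × 10^15 kg·m²/s

Final answer: L = 2.674 × 10^15 kg·m²/s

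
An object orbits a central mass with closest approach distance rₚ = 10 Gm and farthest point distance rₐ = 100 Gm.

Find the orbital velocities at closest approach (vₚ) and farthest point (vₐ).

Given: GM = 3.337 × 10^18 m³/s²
rₚ = 10 Gm = 1 × 10^10 m
rₐ = 100 Gm = 1 × 10^11 m
GM = 3.337 × 10^18 m³/s²
a = (rₚ + rₐ)/2 = 5.5 × 10^10 m
Vis-viva: v² = GM (2/r − 1/a)
vₚ² = 3.337 × 10^18 × (2 × 10^-10 − 1.81818 × 10^-11) = 6.06727 × 10^8 m²/s²
vₚ = 24631.8 m/s ≈ 24.63 km/s
vₐ² = 3.337 × 10^18 × (2 × 10^-11 − 1.81818 × 10^-11) = 6.06727 × 10^6 m²/s²
vₐ = 2463.18 m/s ≈ 2.463 km/s

Final answer: vₚ = 24.63 km/s, vₐ = 2.463 km/s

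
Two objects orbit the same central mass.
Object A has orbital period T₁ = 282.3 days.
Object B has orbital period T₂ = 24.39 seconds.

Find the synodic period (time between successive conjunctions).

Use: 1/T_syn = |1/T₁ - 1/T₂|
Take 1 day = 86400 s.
T₁ = 282.3 days = 2.43907 × 10^7 s
T₂ = 24.39 seconds
1/T₁ = 4.09992 × 10^-8 s⁻¹
1/T₂ = 0.0410004 s⁻¹
|1/T₁ − 1/T₂| = 0.0410004 s⁻¹
T_syn = 1 / |1/T₁ − 1/T₂| = 24.39 s ≈ 24.39 seconds

Final answer: T_syn = 24.39 seconds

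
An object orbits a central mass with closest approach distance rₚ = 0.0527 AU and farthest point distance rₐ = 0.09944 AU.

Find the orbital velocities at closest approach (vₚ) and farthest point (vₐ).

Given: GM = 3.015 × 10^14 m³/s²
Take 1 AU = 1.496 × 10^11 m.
rₚ = 0.0527 AU = 7.88392 × 10^9 m
rₐ = 0.09944 AU = 1.48762 × 10^10 m
GM = 3.015 × 10^14 m³/s²
a = (rₚ + rₐ)/2 = 1.13801 × 10^10 m
Vis-viva: v² = GM (2/r − 1/a)
vₚ² = 3.015 × 10^14 × (2.53681 × 10^-10 − 8.78729 × 10^-11) = 49991.1 m²/s²
vₚ = 223.587 m/s ≈ 223.6 m/s
vₐ² = 3.015 × 10^14 × (1.34443 × 10^-10 − 8.78729 × 10^-11) = 14040.8 m²/s²
vₐ = 118.494 m/s ≈ 118.5 m/s

Final answer: vₚ = 223.6 m/s, vₐ = 118.5 m/s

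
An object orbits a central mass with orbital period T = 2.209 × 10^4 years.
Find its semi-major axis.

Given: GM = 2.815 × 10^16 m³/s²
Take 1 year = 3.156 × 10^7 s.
T = 2.209 × 10^4 years = 6.9716 × 10^11 s
GM = 2.815 × 10^16 m³/s²
Kepler's third law: a³ = GM T² / (4π²)
T² = 4.86033 × 10^23 s²
a³ = (2.815 × 10^16) × (4.86033 × 10^23) / (4π²) = 3.46565 × 10^38 m³
a = (a³)^(1/3) = 7.02416 × 10^12 m ≈ 7.024 Tm

Final answer: 7.024 Tm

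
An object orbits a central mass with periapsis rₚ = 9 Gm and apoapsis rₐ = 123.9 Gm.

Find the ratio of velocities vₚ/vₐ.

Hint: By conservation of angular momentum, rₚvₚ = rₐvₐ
rₚ = 9 Gm = 9 × 10^9 m
rₐ = 123.9 Gm = 1.239 × 10^11 m
rₚvₚ = rₐvₐ  ⇒  vₚ/vₐ = rₐ/rₚ
vₚ/vₐ = (1.239 × 10^11) / (9 × 10^9) = 13.7667

Final answer: vₚ/vₐ = 13.77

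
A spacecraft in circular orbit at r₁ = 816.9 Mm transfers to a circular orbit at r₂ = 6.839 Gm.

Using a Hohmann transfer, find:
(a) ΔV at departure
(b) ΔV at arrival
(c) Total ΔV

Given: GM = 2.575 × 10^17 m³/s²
r₁ = 816.9 Mm = 8.169 × 10^8 m
r₂ = 6.839 Gm = 6.839 × 10^9 m
GM = 2.575 × 10^17 m³/s²
Transfer ellipse: a_t = (r₁ + r₂)/2 = 3.82795 × 10^9 m
Circular speed at r₁: v₁ = √(GM/r₁) = 17754.3 m/s
Transfer speed at r₁ (periapsis): v₁ₜ = √(GM(2/r₁ − 1/a_t)) = 23731.1 m/s
(a) ΔV₁ = v₁ₜ − v₁ = 5976.75 m/s ≈ 5.977 km/s
Circular speed at r₂: v₂ = √(GM/r₂) = 6136.1 m/s
Transfer speed at r₂ (apoapsis): v₂ₜ = √(GM(2/r₂ − 1/a_t)) = 2834.61 m/s
(b) ΔV₂ = v₂ − v₂ₜ = 3301.49 m/s ≈ 3.301 km/s
(c) ΔV_total = ΔV₁ + ΔV₂ = 9278.23 m/s ≈ 9.278 km/s

Final answer:
(a) ΔV₁ = 5.977 km/s
(b) ΔV₂ = 3.301 km/s
(c) ΔV_total = 9.278 km/s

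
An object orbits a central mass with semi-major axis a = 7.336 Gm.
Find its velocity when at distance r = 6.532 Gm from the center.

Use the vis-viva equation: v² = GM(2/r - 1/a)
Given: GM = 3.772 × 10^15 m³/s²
a = 7.336 Gm = 7.336 × 10^9 m
r = 6.532 Gm = 6.532 × 10^9 m
GM = 3.772 × 10^15 m³/s²
2/r − 1/a = 3.06185 × 10^-10 − 1.36314 × 10^-10 = 1.69871 × 10^-10 m⁻¹
v² = GM (2/r − 1/a) = 640753 m²/s²
v = 800.47 m/s ≈ 800.5 m/s

Final answer: 800.5 m/s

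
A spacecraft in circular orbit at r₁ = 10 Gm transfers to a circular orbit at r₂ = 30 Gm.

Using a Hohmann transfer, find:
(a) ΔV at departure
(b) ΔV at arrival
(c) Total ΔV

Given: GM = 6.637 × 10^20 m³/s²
r₁ = 10 Gm = 1 × 10^10 m
r₂ = 30 Gm = 3 × 10^10 m
GM = 6.637 × 10^20 m³/s²
Transfer ellipse: a_t = (r₁ + r₂)/2 = 2 × 10^10 m
Circular speed at r₁: v₁ = √(GM/r₁) = 257624 m/s
Transfer speed at r₁ (periapsis): v₁ₜ = √(GM(2/r₁ − 1/a_t)) = 315523 m/s
(a) ΔV₁ = v₁ₜ − v₁ = 57899.6 m/s ≈ 57.9 km/s
Circular speed at r₂: v₂ = √(GM/r₂) = 148739 m/s
Transfer speed at r₂ (apoapsis): v₂ₜ = √(GM(2/r₂ − 1/a_t)) = 105174 m/s
(b) ΔV₂ = v₂ − v₂ₜ = 43564.7 m/s ≈ 43.56 km/s
(c) ΔV_total = ΔV₁ + ΔV₂ = 101464 m/s ≈ 101.5 km/s

Final answer:
(a) ΔV₁ = 57.9 km/s
(b) ΔV₂ = 43.56 km/s
(c) ΔV_total = 101.5 km/s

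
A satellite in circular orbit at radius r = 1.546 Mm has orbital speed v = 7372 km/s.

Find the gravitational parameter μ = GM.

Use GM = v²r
r = 1.546 Mm = 1.546 × 10^6 m
v = 7372 km/s = 7.372 × 10^6 m/s
v² = 5.43464 × 10^13 m²/s²
GM = v²r = 5.43464 × 10^13 × 1.546 × 10^6 = 8.40195 × 10^19 m³/s²
GM ≈ 8.402 × 10^19 m³/s²

Final answer: GM = 8.402 × 10^19 m³/s²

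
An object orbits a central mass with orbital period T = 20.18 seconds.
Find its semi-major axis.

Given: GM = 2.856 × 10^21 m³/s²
T = 20.18 seconds
GM = 2.856 × 10^21 m³/s²
Kepler's third law: a³ = GM T² / (4π²)
T² = 407.232 s²
a³ = (2.856 × 10^21) × 407.232 / (4π²) = 2.94605 × 10^22 m³
a = (a³)^(1/3) = 3.0885 × 10^7 m ≈ 3.088 × 10^7 m

Final answer: 3.088 × 10^7 m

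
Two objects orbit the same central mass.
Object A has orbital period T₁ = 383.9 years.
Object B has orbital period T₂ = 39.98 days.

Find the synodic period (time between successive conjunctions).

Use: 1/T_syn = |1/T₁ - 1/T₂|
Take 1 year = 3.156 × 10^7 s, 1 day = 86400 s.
T₁ = 383.9 years = 1.21159 × 10^10 s
T₂ = 39.98 days = 3.45427 × 10^6 s
1/T₁ = 8.25363 × 10^-11 s⁻¹
1/T₂ = 2.89497 × 10^-7 s⁻¹
|1/T₁ − 1/T₂| = 2.89414 × 10^-7 s⁻¹
T_syn = 1 / |1/T₁ − 1/T₂| = 3.45526 × 10^6 s ≈ 39.99 days

Final answer: T_syn = 39.99 days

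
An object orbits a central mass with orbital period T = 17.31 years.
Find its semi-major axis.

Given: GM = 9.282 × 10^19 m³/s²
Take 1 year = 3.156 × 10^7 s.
T = 17.31 years = 5.46304 × 10^8 s
GM = 9.282 × 10^19 m³/s²
Kepler's third law: a³ = GM T² / (4π²)
T² = 2.98448 × 10^17 s²
a³ = (9.282 × 10^19) × (2.98448 × 10^17) / (4π²) = 7.01698 × 10^35 m³
a = (a³)^(1/3) = 8.88621 × 10^11 m ≈ 8.886 × 10^11 m

Final answer: 8.886 × 10^11 m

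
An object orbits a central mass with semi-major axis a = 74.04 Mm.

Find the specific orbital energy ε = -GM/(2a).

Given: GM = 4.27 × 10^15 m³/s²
a = 74.04 Mm = 7.404 × 10^7 m
GM = 4.27 × 10^15 m³/s²
2a = 1.4808 × 10^8 m
ε = −GM/(2a) = -2.88358 × 10^7 J/kg ≈ -28.84 MJ/kg

Final answer: -28.84 MJ/kg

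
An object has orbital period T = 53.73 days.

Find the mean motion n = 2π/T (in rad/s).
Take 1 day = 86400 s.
T = 53.73 days = 4.64227 × 10^6 s
n = 2π / (4.64227 × 10^6 s) = 1.35347 × 10^-6 rad/s ≈ 1.353 × 10^-6 rad/s

Final answer: n = 1.353 × 10^-6 rad/s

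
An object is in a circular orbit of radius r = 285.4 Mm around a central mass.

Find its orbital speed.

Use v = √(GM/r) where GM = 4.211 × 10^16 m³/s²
r = 285.4 Mm = 2.854 × 10^8 m
GM = 4.211 × 10^16 m³/s²
GM/r = (4.211 × 10^16) / (2.854 × 10^8) = 1.47547 × 10^8 m²/s²
v = √(GM/r) = 12146.9 m/s ≈ 12.15 km/s

Final answer: 12.15 km/s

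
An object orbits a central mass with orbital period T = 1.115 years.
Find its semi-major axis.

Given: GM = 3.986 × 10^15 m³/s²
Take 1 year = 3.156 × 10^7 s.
T = 1.115 years = 3.51894 × 10^7 s
GM = 3.986 × 10^15 m³/s²
Kepler's third law: a³ = GM T² / (4π²)
T² = 1.23829 × 10^15 s²
a³ = (3.986 × 10^15) × (1.23829 × 10^15) / (4π²) = 1.25026 × 10^29 m³
a = (a³)^(1/3) = 5.00035 × 10^9 m ≈ 5 Gm

Final answer: 5 Gm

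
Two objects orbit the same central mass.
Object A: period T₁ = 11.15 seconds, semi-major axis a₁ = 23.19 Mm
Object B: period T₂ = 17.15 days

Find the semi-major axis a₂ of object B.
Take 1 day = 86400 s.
T₁ = 11.15 seconds
T₂ = 17.15 days = 1.48176 × 10^6 s
a₁ = 23.19 Mm = 2.319 × 10^7 m
Kepler's third law: (T₂/T₁)² = (a₂/a₁)³  ⇒  a₂ = a₁ (T₂/T₁)^(2/3)
T₂/T₁ = 132893
(T₂/T₁)^(2/3) = 2604.17
a₂ = 2.319 × 10^7 m × 2604.17 = 6.03906 × 10^10 m ≈ 60.39 Gm

Final answer: a₂ = 60.39 Gm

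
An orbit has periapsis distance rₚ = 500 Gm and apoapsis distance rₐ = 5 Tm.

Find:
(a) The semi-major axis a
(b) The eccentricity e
rₚ = 500 Gm = 5 × 10^11 m
rₐ = 5 Tm = 5 × 10^12 m
(a) a = (rₚ + rₐ)/2 = 2.75 × 10^12 m ≈ 2.75 Tm
(b) e = (rₐ − rₚ)/(rₐ + rₚ) = (4.5 × 10^12) / (5.5 × 10^12) = 0.818182

Final answer:
(a) a = 2.75 Tm
(b) e = 0.8182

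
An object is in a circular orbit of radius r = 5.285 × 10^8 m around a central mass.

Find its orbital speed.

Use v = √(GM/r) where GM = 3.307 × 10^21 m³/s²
r = 5.285 × 10^8 m
GM = 3.307 × 10^21 m³/s²
GM/r = (3.307 × 10^21) / (5.285 × 10^8) = 6.25733 × 10^12 m²/s²
v = √(GM/r) = 2.50147 × 10^6 m/s ≈ 2501 km/s

Final answer: 2501 km/s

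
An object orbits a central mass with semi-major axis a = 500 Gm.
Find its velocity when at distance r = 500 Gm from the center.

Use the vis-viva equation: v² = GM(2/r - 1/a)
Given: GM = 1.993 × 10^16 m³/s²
a = 500 Gm = 5 × 10^11 m
r = 500 Gm = 5 × 10^11 m
GM = 1.993 × 10^16 m³/s²
2/r − 1/a = 4 × 10^-12 − 2 × 10^-12 = 2 × 10^-12 m⁻¹
v² = GM (2/r − 1/a) = 39860 m²/s²
v = 199.65 m/s ≈ 199.6 m/s

Final answer: 199.6 m/s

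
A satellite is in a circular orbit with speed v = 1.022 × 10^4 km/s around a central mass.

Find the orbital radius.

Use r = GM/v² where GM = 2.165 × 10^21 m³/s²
v = 1.022 × 10^4 km/s = 1.022 × 10^7 m/s
GM = 2.165 × 10^21 m³/s²
v² = 1.04448 × 10^14 m²/s²
r = GM/v² = (2.165 × 10^21) / (1.04448 × 10^14) = 2.07279 × 10^7 m ≈ 20.73 Mm

Final answer: 20.73 Mm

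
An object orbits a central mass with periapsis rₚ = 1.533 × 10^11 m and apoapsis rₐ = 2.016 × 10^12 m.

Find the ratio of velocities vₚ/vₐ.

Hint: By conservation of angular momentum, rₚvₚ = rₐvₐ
rₚ = 1.533 × 10^11 m
rₐ = 2.016 × 10^12 m
rₚvₚ = rₐvₐ  ⇒  vₚ/vₐ = rₐ/rₚ
vₚ/vₐ = (2.016 × 10^12) / (1.533 × 10^11) = 13.1507

Final answer: vₚ/vₐ = 13.15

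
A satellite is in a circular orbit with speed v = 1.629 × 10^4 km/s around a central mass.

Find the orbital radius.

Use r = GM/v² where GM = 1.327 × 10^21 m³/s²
v = 1.629 × 10^4 km/s = 1.629 × 10^7 m/s
GM = 1.327 × 10^21 m³/s²
v² = 2.65364 × 10^14 m²/s²
r = GM/v² = (1.327 × 10^21) / (2.65364 × 10^14) = 5.00068 × 10^6 m ≈ 5.001 Mm

Final answer: 5.001 Mm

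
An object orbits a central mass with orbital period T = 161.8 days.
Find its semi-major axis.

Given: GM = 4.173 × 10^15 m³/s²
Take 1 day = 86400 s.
T = 161.8 days = 1.39795 × 10^7 s
GM = 4.173 × 10^15 m³/s²
Kepler's third law: a³ = GM T² / (4π²)
T² = 1.95427 × 10^14 s²
a³ = (4.173 × 10^15) × (1.95427 × 10^14) / (4π²) = 2.06573 × 10^28 m³
a = (a³)^(1/3) = 2.74383 × 10^9 m ≈ 2.744 × 10^9 m

Final answer: 2.744 × 10^9 m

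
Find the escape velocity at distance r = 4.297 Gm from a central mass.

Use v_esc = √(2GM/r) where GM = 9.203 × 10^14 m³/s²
r = 4.297 Gm = 4.297 × 10^9 m
GM = 9.203 × 10^14 m³/s²
2GM/r = 2 × (9.203 × 10^14) / (4.297 × 10^9) = 428345 m²/s²
v_esc = √(2GM/r) = 654.481 m/s ≈ 654.5 m/s

Final answer: 654.5 m/s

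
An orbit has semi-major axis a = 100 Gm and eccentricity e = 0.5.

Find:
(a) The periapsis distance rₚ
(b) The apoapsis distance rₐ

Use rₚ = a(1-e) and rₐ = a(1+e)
a = 100 Gm = 1 × 10^11 m
e = 0.5:  1 − e = 0.5,  1 + e = 1.5
(a) rₚ = a(1 − e) = 1 × 10^11 m × 0.5 = 5 × 10^10 m ≈ 50 Gm
(b) rₐ = a(1 + e) = 1 × 10^11 m × 1.5 = 1.5 × 10^11 m ≈ 150 Gm

Final answer:
(a) rₚ = 50 Gm
(b) rₐ = 150 Gm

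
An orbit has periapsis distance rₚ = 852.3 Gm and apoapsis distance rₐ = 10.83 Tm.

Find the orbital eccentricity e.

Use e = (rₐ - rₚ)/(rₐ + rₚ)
rₚ = 852.3 Gm = 8.523 × 10^11 m
rₐ = 10.83 Tm = 1.083 × 10^13 m
rₐ − rₚ = 9.9777 × 10^12 m
rₐ + rₚ = 1.16823 × 10^13 m
e = (rₐ − rₚ)/(rₐ + rₚ) = 0.854087

Final answer: e = 0.8541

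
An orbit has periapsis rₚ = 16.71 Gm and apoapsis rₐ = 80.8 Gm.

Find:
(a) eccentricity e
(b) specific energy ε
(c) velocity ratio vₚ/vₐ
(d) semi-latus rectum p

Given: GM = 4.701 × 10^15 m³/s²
rₚ = 16.71 Gm = 1.671 × 10^10 m
rₐ = 80.8 Gm = 8.08 × 10^10 m
GM = 4.701 × 10^15 m³/s²
a = (rₚ + rₐ)/2 = 4.8755 × 10^10 m
e = (rₐ − rₚ)/(rₐ + rₚ) = (6.409 × 10^10) / (9.751 × 10^10) = 0.657266
(a) e = 0.657266 ≈ 0.6573
(b) 2a = 9.751 × 10^10 m;  ε = −GM/(2a) = -48210.4 J/kg ≈ -48.21 kJ/kg
(c) vₚ/vₐ = rₐ/rₚ (angular momentum) = (8.08 × 10^10) / (1.671 × 10^10) = 4.83543 ≈ 4.835
(d) 1 − e² = 0.568002;  p = a(1 − e²) = 4.8755 × 10^10 × 0.568002 = 2.76929 × 10^10 m ≈ 27.69 Gm

Final answer:
(a) eccentricity e = 0.6573
(b) specific energy ε = -48.21 kJ/kg
(c) velocity ratio vₚ/vₐ = 4.835
(d) semi-latus rectum p = 27.69 Gm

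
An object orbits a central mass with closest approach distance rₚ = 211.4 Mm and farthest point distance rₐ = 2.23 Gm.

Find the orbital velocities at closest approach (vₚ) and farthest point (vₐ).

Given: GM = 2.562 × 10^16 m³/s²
rₚ = 211.4 Mm = 2.114 × 10^8 m
rₐ = 2.23 Gm = 2.23 × 10^9 m
GM = 2.562 × 10^16 m³/s²
a = (rₚ + rₐ)/2 = 1.2207 × 10^9 m
Vis-viva: v² = GM (2/r − 1/a)
vₚ² = 2.562 × 10^16 × (9.46074 × 10^-9 − 8.19202 × 10^-10) = 2.21396 × 10^8 m²/s²
vₚ = 14879.4 m/s ≈ 14.88 km/s
vₐ² = 2.562 × 10^16 × (8.96861 × 10^-10 − 8.19202 × 10^-10) = 1.98962 × 10^6 m²/s²
vₐ = 1410.54 m/s ≈ 1.411 km/s

Final answer: vₚ = 14.88 km/s, vₐ = 1.411 km/s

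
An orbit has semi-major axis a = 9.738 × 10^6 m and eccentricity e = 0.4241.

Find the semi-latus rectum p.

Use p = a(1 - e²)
a = 9.738 × 10^6 m
e = 0.4241,  e² = 0.179861,  1 − e² = 0.820139
p = a(1 − e²) = 9.738 × 10^6 m × 0.820139 = 7.98652 × 10^6 m ≈ 7.987 × 10^6 m

Final answer: p = 7.987 × 10^6 m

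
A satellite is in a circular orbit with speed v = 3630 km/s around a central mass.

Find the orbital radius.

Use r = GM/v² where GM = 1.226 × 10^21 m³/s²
v = 3630 km/s = 3.63 × 10^6 m/s
GM = 1.226 × 10^21 m³/s²
v² = 1.31769 × 10^13 m²/s²
r = GM/v² = (1.226 × 10^21) / (1.31769 × 10^13) = 9.30416 × 10^7 m ≈ 93.04 Mm

Final answer: 93.04 Mm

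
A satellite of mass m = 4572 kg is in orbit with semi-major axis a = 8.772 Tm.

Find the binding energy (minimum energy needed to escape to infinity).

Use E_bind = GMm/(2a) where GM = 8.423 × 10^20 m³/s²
a = 8.772 Tm = 8.772 × 10^12 m
GM = 8.423 × 10^20 m³/s²
m = 4572 kg
GMm = 8.423 × 10^20 × 4572 = 3.851 × 10^24 m³·kg/s²
2a = 1.7544 × 10^13 m
E_bind = GMm/(2a) = 2.19505 × 10^11 J ≈ 219.5 GJ

Final answer: 219.5 GJ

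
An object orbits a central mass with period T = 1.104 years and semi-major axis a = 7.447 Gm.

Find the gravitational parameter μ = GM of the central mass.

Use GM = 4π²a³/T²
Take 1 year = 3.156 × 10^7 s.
T = 1.104 years = 3.48422 × 10^7 s
a = 7.447 Gm = 7.447 × 10^9 m
a³ = 4.12994 × 10^29 m³
T² = 1.21398 × 10^15 s²
GM = 4π² × (4.12994 × 10^29) / (1.21398 × 10^15) = 1.34305 × 10^16 m³/s²
GM ≈ 1.343 × 10^16 m³/s²

Final answer: GM = 1.343 × 10^16 m³/s²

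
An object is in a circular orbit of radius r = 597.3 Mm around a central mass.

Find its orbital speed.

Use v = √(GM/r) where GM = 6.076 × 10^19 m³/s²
r = 597.3 Mm = 5.973 × 10^8 m
GM = 6.076 × 10^19 m³/s²
GM/r = (6.076 × 10^19) / (5.973 × 10^8) = 1.01724 × 10^11 m²/s²
v = √(GM/r) = 318943 m/s ≈ 318.9 km/s

Final answer: 318.9 km/s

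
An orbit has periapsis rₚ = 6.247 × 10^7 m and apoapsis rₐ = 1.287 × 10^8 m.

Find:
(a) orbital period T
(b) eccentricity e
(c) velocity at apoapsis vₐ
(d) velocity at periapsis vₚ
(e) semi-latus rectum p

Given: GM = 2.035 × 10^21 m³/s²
rₚ = 6.247 × 10^7 m
rₐ = 1.287 × 10^8 m
GM = 2.035 × 10^21 m³/s²
a = (rₚ + rₐ)/2 = 9.5585 × 10^7 m
e = (rₐ − rₚ)/(rₐ + rₚ) = (6.623 × 10^7) / (1.9117 × 10^8) = 0.346446
(a) a³ = 8.73312 × 10^23 m³;  T = 2π √(a³/GM) = 2π × 20.7158 s = 130.161 s ≈ 2.169 minutes
(b) e = 0.346446 ≈ 0.3464
(c) vₐ² = GM (2/rₐ − 1/a) = 2.035 × 10^21 × (1.554 × 10^-8 − 1.04619 × 10^-8) = 1.0334 × 10^13 m²/s²;  vₐ = 3.21465 × 10^6 m/s ≈ 3215 km/s
(d) vₚ² = GM (2/rₚ − 1/a) = 2.035 × 10^21 × (3.20154 × 10^-8 − 1.04619 × 10^-8) = 4.38613 × 10^13 m²/s²;  vₚ = 6.62279 × 10^6 m/s ≈ 6623 km/s
(e) 1 − e² = 0.879975;  p = a(1 − e²) = 9.5585 × 10^7 × 0.879975 = 8.41125 × 10^7 m ≈ 8.411 × 10^7 m

Final answer:
(a) orbital period T = 2.169 minutes
(b) eccentricity e = 0.3464
(c) velocity at apoapsis vₐ = 3215 km/s
(d) velocity at periapsis vₚ = 6623 km/s
(e) semi-latus rectum p = 8.411 × 10^7 m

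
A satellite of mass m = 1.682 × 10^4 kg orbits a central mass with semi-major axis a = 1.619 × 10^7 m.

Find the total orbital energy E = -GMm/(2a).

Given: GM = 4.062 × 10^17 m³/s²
a = 1.619 × 10^7 m
GM = 4.062 × 10^17 m³/s²
2a = 3.238 × 10^7 m
GMm = 4.062 × 10^17 × 16820 = 6.83228 × 10^21 m³·kg/s²
E = −GMm/(2a) = -2.11003 × 10^14 J ≈ -211 TJ

Final answer: -211 TJ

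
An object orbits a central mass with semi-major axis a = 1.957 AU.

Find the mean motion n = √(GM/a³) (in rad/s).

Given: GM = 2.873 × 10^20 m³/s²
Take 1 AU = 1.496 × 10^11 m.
a = 1.957 AU = 2.92767 × 10^11 m
GM = 2.873 × 10^20 m³/s²
a³ = 2.50938 × 10^34 m³
GM/a³ = (2.873 × 10^20) / (2.50938 × 10^34) = 1.1449 × 10^-14 s⁻²
n = √(GM/a³) = 1.07 × 10^-7 rad/s ≈ 1.07 × 10^-7 rad/s

Final answer: n = 1.07 × 10^-7 rad/s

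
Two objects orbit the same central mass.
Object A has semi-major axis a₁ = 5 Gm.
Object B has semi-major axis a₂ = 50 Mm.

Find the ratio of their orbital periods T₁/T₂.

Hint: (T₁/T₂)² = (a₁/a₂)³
a₁ = 5 Gm = 5 × 10^9 m
a₂ = 50 Mm = 5 × 10^7 m
a₁/a₂ = 100
T₁/T₂ = (a₁/a₂)^(3/2) = (100)^1.5 = 1000

Final answer: T₁/T₂ = 1000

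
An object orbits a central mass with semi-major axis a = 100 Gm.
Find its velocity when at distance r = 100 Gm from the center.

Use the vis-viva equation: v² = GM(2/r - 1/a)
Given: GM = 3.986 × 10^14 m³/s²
a = 100 Gm = 1 × 10^11 m
r = 100 Gm = 1 × 10^11 m
GM = 3.986 × 10^14 m³/s²
2/r − 1/a = 2 × 10^-11 − 1 × 10^-11 = 1 × 10^-11 m⁻¹
v² = GM (2/r − 1/a) = 3986 m²/s²
v = 63.1348 m/s ≈ 63.13 m/s

Final answer: 63.13 m/s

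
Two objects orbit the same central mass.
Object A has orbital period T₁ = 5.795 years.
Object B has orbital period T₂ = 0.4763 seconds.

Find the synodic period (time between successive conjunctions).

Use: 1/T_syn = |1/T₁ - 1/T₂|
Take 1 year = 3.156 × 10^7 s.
T₁ = 5.795 years = 1.8289 × 10^8 s
T₂ = 0.4763 seconds
1/T₁ = 5.46776 × 10^-9 s⁻¹
1/T₂ = 2.09952 s⁻¹
|1/T₁ − 1/T₂| = 2.09952 s⁻¹
T_syn = 1 / |1/T₁ − 1/T₂| = 0.4763 s ≈ 0.4763 seconds

Final answer: T_syn = 0.4763 seconds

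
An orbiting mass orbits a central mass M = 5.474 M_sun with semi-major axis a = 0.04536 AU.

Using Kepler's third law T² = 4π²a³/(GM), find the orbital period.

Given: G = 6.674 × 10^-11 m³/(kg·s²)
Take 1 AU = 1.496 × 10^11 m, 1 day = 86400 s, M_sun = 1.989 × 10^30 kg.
M = 5.474 M_sun = 1.08878 × 10^31 kg
GM = G × M = 6.674 × 10^-11 × 1.08878 × 10^31 = 7.26651 × 10^20 m³/s²
a = 0.04536 AU = 6.78586 × 10^9 m
a³ = 3.12474 × 10^29 m³
T = 2π √(a³/GM) = 2π √((3.12474 × 10^29) / (7.26651 × 10^20)) = 2π × 20736.9 s
T = 130294 s ≈ 1.508 days

Final answer: 1.508 days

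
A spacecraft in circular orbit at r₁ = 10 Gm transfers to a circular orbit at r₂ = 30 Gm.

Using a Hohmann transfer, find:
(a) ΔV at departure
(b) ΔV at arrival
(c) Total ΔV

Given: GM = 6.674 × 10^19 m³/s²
r₁ = 10 Gm = 1 × 10^10 m
r₂ = 30 Gm = 3 × 10^10 m
GM = 6.674 × 10^19 m³/s²
Transfer ellipse: a_t = (r₁ + r₂)/2 = 2 × 10^10 m
Circular speed at r₁: v₁ = √(GM/r₁) = 81694.6 m/s
Transfer speed at r₁ (periapsis): v₁ₜ = √(GM(2/r₁ − 1/a_t)) = 100055 m/s
(a) ΔV₁ = v₁ₜ − v₁ = 18360.4 m/s ≈ 18.36 km/s
Circular speed at r₂: v₂ = √(GM/r₂) = 47166.4 m/s
Transfer speed at r₂ (apoapsis): v₂ₜ = √(GM(2/r₂ − 1/a_t)) = 33351.7 m/s
(b) ΔV₂ = v₂ − v₂ₜ = 13814.7 m/s ≈ 13.81 km/s
(c) ΔV_total = ΔV₁ + ΔV₂ = 32175.1 m/s ≈ 32.18 km/s

Final answer:
(a) ΔV₁ = 18.36 km/s
(b) ΔV₂ = 13.81 km/s
(c) ΔV_total = 32.18 km/s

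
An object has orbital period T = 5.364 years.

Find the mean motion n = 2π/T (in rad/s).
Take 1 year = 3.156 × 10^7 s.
T = 5.364 years = 1.69288 × 10^8 s
n = 2π / (1.69288 × 10^8 s) = 3.71154 × 10^-8 rad/s ≈ 3.712 × 10^-8 rad/s

Final answer: n = 3.712 × 10^-8 rad/s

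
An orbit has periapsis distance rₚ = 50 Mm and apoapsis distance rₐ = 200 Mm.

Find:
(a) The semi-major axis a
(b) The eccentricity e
rₚ = 50 Mm = 5 × 10^7 m
rₐ = 200 Mm = 2 × 10^8 m
(a) a = (rₚ + rₐ)/2 = 1.25 × 10^8 m ≈ 125 Mm
(b) e = (rₐ − rₚ)/(rₐ + rₚ) = (1.5 × 10^8) / (2.5 × 10^8) = 0.6

Final answer:
(a) a = 125 Mm
(b) e = 0.6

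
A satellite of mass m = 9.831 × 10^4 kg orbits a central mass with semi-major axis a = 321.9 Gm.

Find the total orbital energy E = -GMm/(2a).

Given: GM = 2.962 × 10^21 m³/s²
a = 321.9 Gm = 3.219 × 10^11 m
GM = 2.962 × 10^21 m³/s²
2a = 6.438 × 10^11 m
GMm = 2.962 × 10^21 × 98310 = 2.91194 × 10^26 m³·kg/s²
E = −GMm/(2a) = -4.52305 × 10^14 J ≈ -452.3 TJ

Final answer: -452.3 TJ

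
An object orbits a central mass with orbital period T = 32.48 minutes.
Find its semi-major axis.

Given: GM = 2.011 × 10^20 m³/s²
T = 32.48 minutes = 1948.8 s
GM = 2.011 × 10^20 m³/s²
Kepler's third law: a³ = GM T² / (4π²)
T² = 3.79782 × 10^6 s²
a³ = (2.011 × 10^20) × (3.79782 × 10^6) / (4π²) = 1.93458 × 10^25 m³
a = (a³)^(1/3) = 2.68449 × 10^8 m ≈ 2.684 × 10^8 m

Final answer: 2.684 × 10^8 m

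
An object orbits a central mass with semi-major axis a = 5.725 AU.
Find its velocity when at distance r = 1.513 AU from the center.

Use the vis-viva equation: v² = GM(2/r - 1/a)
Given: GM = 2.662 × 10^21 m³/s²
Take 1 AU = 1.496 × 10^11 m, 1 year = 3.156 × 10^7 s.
a = 5.725 AU = 8.5646 × 10^11 m
r = 1.513 AU = 2.26345 × 10^11 m
GM = 2.662 × 10^21 m³/s²
2/r − 1/a = 8.83608 × 10^-12 − 1.1676 × 10^-12 = 7.66848 × 10^-12 m⁻¹
v² = GM (2/r − 1/a) = 2.04135 × 10^10 m²/s²
v = 142876 m/s ≈ 30.14 AU/year

Final answer: 30.14 AU/year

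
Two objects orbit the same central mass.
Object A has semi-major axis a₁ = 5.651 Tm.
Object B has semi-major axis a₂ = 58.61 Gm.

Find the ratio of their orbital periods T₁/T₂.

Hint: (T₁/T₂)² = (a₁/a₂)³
a₁ = 5.651 Tm = 5.651 × 10^12 m
a₂ = 58.61 Gm = 5.861 × 10^10 m
a₁/a₂ = 96.417
T₁/T₂ = (a₁/a₂)^(3/2) = (96.417)^1.5 = 946.739

Final answer: T₁/T₂ = 946.7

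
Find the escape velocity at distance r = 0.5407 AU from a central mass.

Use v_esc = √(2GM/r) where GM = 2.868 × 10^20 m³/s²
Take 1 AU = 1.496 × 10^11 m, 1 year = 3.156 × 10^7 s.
r = 0.5407 AU = 8.08887 × 10^10 m
GM = 2.868 × 10^20 m³/s²
2GM/r = 2 × (2.868 × 10^20) / (8.08887 × 10^10) = 7.09122 × 10^9 m²/s²
v_esc = √(2GM/r) = 84209.4 m/s ≈ 17.77 AU/year

Final answer: 17.77 AU/year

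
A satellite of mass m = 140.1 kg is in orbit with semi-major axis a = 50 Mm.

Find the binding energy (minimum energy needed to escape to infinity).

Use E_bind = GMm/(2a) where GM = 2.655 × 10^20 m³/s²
a = 50 Mm = 5 × 10^7 m
GM = 2.655 × 10^20 m³/s²
m = 140.1 kg
GMm = 2.655 × 10^20 × 140.1 = 3.71965 × 10^22 m³·kg/s²
2a = 1 × 10^8 m
E_bind = GMm/(2a) = 3.71965 × 10^14 J ≈ 372 TJ

Final answer: 372 TJ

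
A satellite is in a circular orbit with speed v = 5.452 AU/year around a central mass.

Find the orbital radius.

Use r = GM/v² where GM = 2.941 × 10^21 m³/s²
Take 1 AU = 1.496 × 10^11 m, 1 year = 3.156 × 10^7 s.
v = 5.452 AU/year = 25843.4 m/s
GM = 2.941 × 10^21 m³/s²
v² = 6.67884 × 10^8 m²/s²
r = GM/v² = (2.941 × 10^21) / (6.67884 × 10^8) = 4.40346 × 10^12 m ≈ 29.43 AU

Final answer: 29.43 AU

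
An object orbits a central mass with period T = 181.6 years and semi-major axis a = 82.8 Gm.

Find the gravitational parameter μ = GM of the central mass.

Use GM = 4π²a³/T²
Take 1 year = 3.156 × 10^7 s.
T = 181.6 years = 5.7313 × 10^9 s
a = 82.8 Gm = 8.28 × 10^10 m
a³ = 5.67664 × 10^32 m³
T² = 3.28478 × 10^19 s²
GM = 4π² × (5.67664 × 10^32) / (3.28478 × 10^19) = 6.82252 × 10^14 m³/s²
GM ≈ 6.823 × 10^14 m³/s²

Final answer: GM = 6.823 × 10^14 m³/s²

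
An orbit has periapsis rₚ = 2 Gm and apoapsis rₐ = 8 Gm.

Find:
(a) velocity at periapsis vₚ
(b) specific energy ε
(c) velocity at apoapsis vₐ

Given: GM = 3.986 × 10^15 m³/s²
rₚ = 2 Gm = 2 × 10^9 m
rₐ = 8 Gm = 8 × 10^9 m
GM = 3.986 × 10^15 m³/s²
a = (rₚ + rₐ)/2 = 5 × 10^9 m
e = (rₐ − rₚ)/(rₐ + rₚ) = (6 × 10^9) / (1 × 10^10) = 0.6
(a) vₚ² = GM (2/rₚ − 1/a) = 3.986 × 10^15 × (1 × 10^-9 − 2 × 10^-10) = 3.1888 × 10^6 m²/s²;  vₚ = 1785.72 m/s ≈ 1.786 km/s
(b) 2a = 1 × 10^10 m;  ε = −GM/(2a) = -398600 J/kg ≈ -398.6 kJ/kg
(c) vₐ² = GM (2/rₐ − 1/a) = 3.986 × 10^15 × (2.5 × 10^-10 − 2 × 10^-10) = 199300 m²/s²;  vₐ = 446.43 m/s ≈ 446.4 m/s

Final answer:
(a) velocity at periapsis vₚ = 1.786 km/s
(b) specific energy ε = -398.6 kJ/kg
(c) velocity at apoapsis vₐ = 446.4 m/s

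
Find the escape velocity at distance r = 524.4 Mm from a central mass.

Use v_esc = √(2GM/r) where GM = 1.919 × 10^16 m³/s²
r = 524.4 Mm = 5.244 × 10^8 m
GM = 1.919 × 10^16 m³/s²
2GM/r = 2 × (1.919 × 10^16) / (5.244 × 10^8) = 7.31884 × 10^7 m²/s²
v_esc = √(2GM/r) = 8555.02 m/s ≈ 8.555 km/s

Final answer: 8.555 km/s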